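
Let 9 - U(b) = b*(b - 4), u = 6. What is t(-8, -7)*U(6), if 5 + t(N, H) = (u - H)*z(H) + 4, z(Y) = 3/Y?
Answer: 138/7 ≈ 19.714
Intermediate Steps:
U(b) = 9 - b*(-4 + b) (U(b) = 9 - b*(b - 4) = 9 - b*(-4 + b))
t(N, H) = -1 + 3*(6 - H)/H (t(N, H) = -5 + ((6 - H)*(3/H) + 4) = -5 + (3*(6 - H)/H + 4) = -5 + (4 + 3*(6 - H)/H) = -1 + 3*(6 - H)/H)
t(-8, -7)*U(6) = (-4 + 18/(-7))*(9 - 1*6**2 + 4*6) = (-4 + 18*(-1/7))*(9 - 1*36 + 24) = (-4 - 18/7)*(9 - 36 + 24) = -46/7*(-3) = 138/7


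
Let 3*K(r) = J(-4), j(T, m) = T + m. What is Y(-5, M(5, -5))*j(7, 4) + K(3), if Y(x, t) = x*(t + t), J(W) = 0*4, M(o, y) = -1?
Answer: 110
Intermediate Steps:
J(W) = 0
Y(x, t) = 2*t*x (Y(x, t) = x*(2*t) = 2*t*x)
K(r) = 0 (K(r) = (⅓)*0 = 0)
Y(-5, M(5, -5))*j(7, 4) + K(3) = (2*(-1)*(-5))*(7 + 4) + 0 = 10*11 + 0 = 110 + 0 = 110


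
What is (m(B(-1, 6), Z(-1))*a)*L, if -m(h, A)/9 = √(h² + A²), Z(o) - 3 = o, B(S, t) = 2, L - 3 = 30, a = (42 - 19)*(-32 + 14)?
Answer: 245916*√2 ≈ 3.4778e+5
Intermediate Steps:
a = -414 (a = 23*(-18) = -414)
L = 33 (L = 3 + 30 = 33)
Z(o) = 3 + o
m(h, A) = -9*√(A² + h²) (m(h, A) = -9*√(h² + A²) = -9*√(A² + h²))
(m(B(-1, 6), Z(-1))*a)*L = (-9*√((3 - 1)² + 2²)*(-414))*33 = (-9*√(2² + 4)*(-414))*33 = (-9*√(4 + 4)*(-414))*33 = (-18*√2*(-414))*33 = (7452*√2)*33 = 245916*√2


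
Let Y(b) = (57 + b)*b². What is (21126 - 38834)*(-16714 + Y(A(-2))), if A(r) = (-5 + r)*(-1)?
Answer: 240439224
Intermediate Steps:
A(r) = 5 - r
Y(b) = b²*(57 + b)
(21126 - 38834)*(-16714 + Y(A(-2))) = (21126 - 38834)*(-16714 + (5 - 1*(-2))²*(57 + (5 - 1*(-2)))) = -17708*(-16714 + (5 + 2)²*(57 + (5 + 2))) = -17708*(-16714 + 7²*(57 + 7)) = -17708*(-16714 + 49*64) = -17708*(-16714 + 3136) = -17708*(-13578) = 240439224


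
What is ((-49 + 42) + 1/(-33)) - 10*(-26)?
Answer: 8348/33 ≈ 252.97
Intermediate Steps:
((-49 + 42) + 1/(-33)) - 10*(-26) = (-7 - 1/33) + 260 = -232/33 + 260 = 8348/33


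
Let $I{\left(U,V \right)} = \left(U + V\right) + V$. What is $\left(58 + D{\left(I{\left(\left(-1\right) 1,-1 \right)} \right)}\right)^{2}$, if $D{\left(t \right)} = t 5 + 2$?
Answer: $2025$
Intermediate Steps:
$I{\left(U,V \right)} = U + 2 V$
$D{\left(t \right)} = 2 + 5 t$ ($D{\left(t \right)} = 5 t + 2 = 2 + 5 t$)
$\left(58 + D{\left(I{\left(\left(-1\right) 1,-1 \right)} \right)}\right)^{2} = \left(58 + \left(2 + 5 \left(\left(-1\right) 1 + 2 \left(-1\right)\right)\right)\right)^{2} = \left(58 + \left(2 + 5 \left(-1 - 2\right)\right)\right)^{2} = \left(58 + \left(2 + 5 \left(-3\right)\right)\right)^{2} = \left(58 + \left(2 - 15\right)\right)^{2} = \left(58 - 13\right)^{2} = 45^{2} = 2025$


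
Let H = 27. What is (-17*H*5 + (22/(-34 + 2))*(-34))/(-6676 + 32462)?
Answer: -18173/206288 ≈ -0.088095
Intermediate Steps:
(-17*H*5 + (22/(-34 + 2))*(-34))/(-6676 + 32462) = (-17*27*5 + (22/(-34 + 2))*(-34))/(-6676 + 32462) = (-459*5 + (22/(-32))*(-34))/25786 = (-2295 + (22*(-1/32))*(-34))*(1/25786) = (-2295 - 11/16*(-34))*(1/25786) = (-2295 + 187/8)*(1/25786) = -18173/8*1/25786 = -18173/206288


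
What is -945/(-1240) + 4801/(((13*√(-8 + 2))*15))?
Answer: 189/248 - 4801*I*√6/1170 ≈ 0.7621 - 10.051*I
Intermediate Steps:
-945/(-1240) + 4801/(((13*√(-8 + 2))*15)) = -945*(-1/1240) + 4801/(((13*√(-6))*15)) = 189/248 + 4801/(((13*(I*√6))*15)) = 189/248 + 4801/(((13*I*√6)*15)) = 189/248 + 4801/((195*I*√6)) = 189/248 + 4801*(-I*√6/1170) = 189/248 - 4801*I*√6/1170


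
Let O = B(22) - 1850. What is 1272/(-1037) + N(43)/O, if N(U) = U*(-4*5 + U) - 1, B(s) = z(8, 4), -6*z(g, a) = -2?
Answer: -10131996/5754313 ≈ -1.7608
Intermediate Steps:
z(g, a) = ⅓ (z(g, a) = -⅙*(-2) = ⅓)
B(s) = ⅓
N(U) = -1 + U*(-20 + U) (N(U) = U*(-20 + U) - 1 = -1 + U*(-20 + U))
O = -5549/3 (O = ⅓ - 1850 = -5549/3 ≈ -1849.7)
1272/(-1037) + N(43)/O = 1272/(-1037) + (-1 + 43² - 20*43)/(-5549/3) = 1272*(-1/1037) + (-1 + 1849 - 860)*(-3/5549) = -1272/1037 + 988*(-3/5549) = -1272/1037 - 2964/5549 = -10131996/5754313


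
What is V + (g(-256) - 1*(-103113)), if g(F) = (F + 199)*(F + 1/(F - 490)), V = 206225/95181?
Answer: 8357805854497/71005026 ≈ 1.1771e+5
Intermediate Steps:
V = 206225/95181 (V = 206225*(1/95181) = 206225/95181 ≈ 2.1667)
g(F) = (199 + F)*(F + 1/(-490 + F))
V + (g(-256) - 1*(-103113)) = 206225/95181 + ((199 + (-256)³ - 97509*(-256) - 291*(-256)²)/(-490 - 256) - 1*(-103113)) = 206225/95181 + ((199 - 16777216 + 24962304 - 291*65536)/(-746) + 103113) = 206225/95181 + (-(199 - 16777216 + 24962304 - 19070976)/746 + 103113) = 206225/95181 + (-1/746*(-10885689) + 103113) = 206225/95181 + (10885689/746 + 103113) = 206225/95181 + 87807987/746 = 8357805854497/71005026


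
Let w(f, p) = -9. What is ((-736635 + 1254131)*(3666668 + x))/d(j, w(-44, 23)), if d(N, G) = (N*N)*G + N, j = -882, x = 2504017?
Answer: -76031066780/166719 ≈ -4.5604e+5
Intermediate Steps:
d(N, G) = N + G*N² (d(N, G) = N²*G + N = G*N² + N = N + G*N²)
((-736635 + 1254131)*(3666668 + x))/d(j, w(-44, 23)) = ((-736635 + 1254131)*(3666668 + 2504017))/((-882*(1 - 9*(-882)))) = (517496*6170685)/((-882*(1 + 7938))) = 3193304804760/((-882*7939)) = 3193304804760/(-7002198) = 3193304804760*(-1/7002198) = -76031066780/166719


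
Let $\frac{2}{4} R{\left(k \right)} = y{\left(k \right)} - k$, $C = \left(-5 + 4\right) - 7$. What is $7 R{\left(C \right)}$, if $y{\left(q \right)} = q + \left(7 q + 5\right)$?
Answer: $-714$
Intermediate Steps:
$y{\left(q \right)} = 5 + 8 q$ ($y{\left(q \right)} = q + \left(5 + 7 q\right) = 5 + 8 q$)
$C = -8$ ($C = -1 - 7 = -8$)
$R{\left(k \right)} = 10 + 14 k$ ($R{\left(k \right)} = 2 \left(\left(5 + 8 k\right) - k\right) = 2 \left(5 + 7 k\right) = 10 + 14 k$)
$7 R{\left(C \right)} = 7 \left(10 + 14 \left(-8\right)\right) = 7 \left(10 - 112\right) = 7 \left(-102\right) = -714$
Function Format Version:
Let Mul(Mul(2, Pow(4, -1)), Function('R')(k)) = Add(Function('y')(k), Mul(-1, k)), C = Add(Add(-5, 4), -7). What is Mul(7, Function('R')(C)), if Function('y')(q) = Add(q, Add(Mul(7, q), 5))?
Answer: -714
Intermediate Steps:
Function('y')(q) = Add(5, Mul(8, q)) (Function('y')(q) = Add(q, Add(5, Mul(7, q))) = Add(5, Mul(8, q)))
C = -8 (C = Add(-1, -7) = -8)
Function('R')(k) = Add(10, Mul(14, k)) (Function('R')(k) = Mul(2, Add(Add(5, Mul(8, k)), Mul(-1, k))) = Mul(2, Add(5, Mul(7, k))) = Add(10, Mul(14, k)))
Mul(7, Function('R')(C)) = Mul(7, Add(10, Mul(14, -8))) = Mul(7, Add(10, -112)) = Mul(7, -102) = -714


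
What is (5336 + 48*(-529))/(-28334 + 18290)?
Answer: 5014/2511 ≈ 1.9968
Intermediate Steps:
(5336 + 48*(-529))/(-28334 + 18290) = (5336 - 25392)/(-10044) = -20056*(-1/10044) = 5014/2511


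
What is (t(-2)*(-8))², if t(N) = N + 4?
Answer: 256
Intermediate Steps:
t(N) = 4 + N
(t(-2)*(-8))² = ((4 - 2)*(-8))² = (2*(-8))² = (-16)² = 256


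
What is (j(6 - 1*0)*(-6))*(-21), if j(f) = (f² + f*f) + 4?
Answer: 9576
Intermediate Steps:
j(f) = 4 + 2*f² (j(f) = (f² + f²) + 4 = 2*f² + 4 = 4 + 2*f²)
(j(6 - 1*0)*(-6))*(-21) = ((4 + 2*(6 - 1*0)²)*(-6))*(-21) = ((4 + 2*(6 + 0)²)*(-6))*(-21) = ((4 + 2*6²)*(-6))*(-21) = ((4 + 2*36)*(-6))*(-21) = ((4 + 72)*(-6))*(-21) = (76*(-6))*(-21) = -456*(-21) = 9576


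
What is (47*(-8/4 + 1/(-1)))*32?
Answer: -4512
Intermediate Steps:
(47*(-8/4 + 1/(-1)))*32 = (47*(-8*¼ + 1*(-1)))*32 = (47*(-2 - 1))*32 = (47*(-3))*32 = -141*32 = -4512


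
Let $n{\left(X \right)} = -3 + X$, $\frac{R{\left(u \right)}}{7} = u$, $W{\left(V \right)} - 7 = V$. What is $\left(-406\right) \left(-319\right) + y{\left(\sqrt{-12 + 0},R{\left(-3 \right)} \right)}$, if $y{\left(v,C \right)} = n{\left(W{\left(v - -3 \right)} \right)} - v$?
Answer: $129521$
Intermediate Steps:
$W{\left(V \right)} = 7 + V$
$R{\left(u \right)} = 7 u$
$y{\left(v,C \right)} = 7$ ($y{\left(v,C \right)} = \left(-3 + \left(7 + \left(v - -3\right)\right)\right) - v = \left(-3 + \left(7 + \left(v + 3\right)\right)\right) - v = \left(-3 + \left(7 + \left(3 + v\right)\right)\right) - v = \left(-3 + \left(10 + v\right)\right) - v = \left(7 + v\right) - v = 7$)
$\left(-406\right) \left(-319\right) + y{\left(\sqrt{-12 + 0},R{\left(-3 \right)} \right)} = \left(-406\right) \left(-319\right) + 7 = 129514 + 7 = 129521$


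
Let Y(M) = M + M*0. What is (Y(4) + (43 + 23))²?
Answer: 4900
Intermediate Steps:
Y(M) = M (Y(M) = M + 0 = M)
(Y(4) + (43 + 23))² = (4 + (43 + 23))² = (4 + 66)² = 70² = 4900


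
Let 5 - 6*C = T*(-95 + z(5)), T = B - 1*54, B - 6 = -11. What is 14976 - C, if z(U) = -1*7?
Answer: 95869/6 ≈ 15978.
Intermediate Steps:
B = -5 (B = 6 - 11 = -5)
z(U) = -7
T = -59 (T = -5 - 1*54 = -5 - 54 = -59)
C = -6013/6 (C = ⅚ - (-59)*(-95 - 7)/6 = ⅚ - (-59)*(-102)/6 = ⅚ - ⅙*6018 = ⅚ - 1003 = -6013/6 ≈ -1002.2)
14976 - C = 14976 - 1*(-6013/6) = 14976 + 6013/6 = 95869/6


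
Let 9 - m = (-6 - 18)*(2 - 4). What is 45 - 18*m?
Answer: 747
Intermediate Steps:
m = -39 (m = 9 - (-6 - 18)*(2 - 4) = 9 - (-24)*(-2) = 9 - 1*48 = 9 - 48 = -39)
45 - 18*m = 45 - 18*(-39) = 45 + 702 = 747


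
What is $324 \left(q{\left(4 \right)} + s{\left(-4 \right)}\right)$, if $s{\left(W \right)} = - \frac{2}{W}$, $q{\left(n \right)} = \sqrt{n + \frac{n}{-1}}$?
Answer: $162$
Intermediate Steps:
$q{\left(n \right)} = 0$ ($q{\left(n \right)} = \sqrt{n + n \left(-1\right)} = \sqrt{n - n} = \sqrt{0} = 0$)
$324 \left(q{\left(4 \right)} + s{\left(-4 \right)}\right) = 324 \left(0 - \frac{2}{-4}\right) = 324 \left(0 - - \frac{1}{2}\right) = 324 \left(0 + \frac{1}{2}\right) = 324 \cdot \frac{1}{2} = 162$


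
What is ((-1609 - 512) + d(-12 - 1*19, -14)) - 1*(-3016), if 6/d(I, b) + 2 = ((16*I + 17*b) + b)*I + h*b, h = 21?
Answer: 10244173/11446 ≈ 895.00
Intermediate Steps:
d(I, b) = 6/(-2 + 21*b + I*(16*I + 18*b)) (d(I, b) = 6/(-2 + (((16*I + 17*b) + b)*I + 21*b)) = 6/(-2 + ((16*I + 18*b)*I + 21*b)) = 6/(-2 + (I*(16*I + 18*b) + 21*b)) = 6/(-2 + (21*b + I*(16*I + 18*b))) = 6/(-2 + 21*b + I*(16*I + 18*b)))
((-1609 - 512) + d(-12 - 1*19, -14)) - 1*(-3016) = ((-1609 - 512) + 6/(-2 + 16*(-12 - 1*19)**2 + 21*(-14) + 18*(-12 - 1*19)*(-14))) - 1*(-3016) = (-2121 + 6/(-2 + 16*(-12 - 19)**2 - 294 + 18*(-12 - 19)*(-14))) + 3016 = (-2121 + 6/(-2 + 16*(-31)**2 - 294 + 18*(-31)*(-14))) + 3016 = (-2121 + 6/(-2 + 16*961 - 294 + 7812)) + 3016 = (-2121 + 6/(-2 + 15376 - 294 + 7812)) + 3016 = (-2121 + 6/22892) + 3016 = (-2121 + 6*(1/22892)) + 3016 = (-2121 + 3/11446) + 3016 = -24276963/11446 + 3016 = 10244173/11446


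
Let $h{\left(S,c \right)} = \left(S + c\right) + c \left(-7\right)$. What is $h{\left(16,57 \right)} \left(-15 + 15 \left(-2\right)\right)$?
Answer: $14670$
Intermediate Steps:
$h{\left(S,c \right)} = S - 6 c$ ($h{\left(S,c \right)} = \left(S + c\right) - 7 c = S - 6 c$)
$h{\left(16,57 \right)} \left(-15 + 15 \left(-2\right)\right) = \left(16 - 342\right) \left(-15 + 15 \left(-2\right)\right) = \left(16 - 342\right) \left(-15 - 30\right) = \left(-326\right) \left(-45\right) = 14670$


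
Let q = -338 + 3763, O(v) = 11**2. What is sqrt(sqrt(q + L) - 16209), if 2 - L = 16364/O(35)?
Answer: sqrt(-1961289 + 11*sqrt(398303))/11 ≈ 127.09*I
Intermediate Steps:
O(v) = 121
q = 3425
L = -16122/121 (L = 2 - 16364/121 = -16122/121 ≈ -133.24)
sqrt(sqrt(q + L) - 16209) = sqrt(sqrt(3425 - 16122/121) - 16209) = sqrt(sqrt(398303/121) - 16209) = sqrt(sqrt(398303)/11 - 16209) = sqrt(-16209 + sqrt(398303)/11)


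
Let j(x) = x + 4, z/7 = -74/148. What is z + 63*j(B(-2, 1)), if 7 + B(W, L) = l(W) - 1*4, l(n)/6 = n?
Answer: -2401/2 ≈ -1200.5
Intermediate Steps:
l(n) = 6*n
B(W, L) = -11 + 6*W (B(W, L) = -7 + (6*W - 1*4) = -7 + (6*W - 4) = -7 + (-4 + 6*W) = -11 + 6*W)
z = -7/2 (z = 7*(-74/148) = 7*(-74*1/148) = 7*(-1/2) = -7/2 ≈ -3.5000)
j(x) = 4 + x
z + 63*j(B(-2, 1)) = -7/2 + 63*(4 + (-11 + 6*(-2))) = -7/2 + 63*(4 + (-11 - 12)) = -7/2 + 63*(4 - 23) = -7/2 + 63*(-19) = -7/2 - 1197 = -2401/2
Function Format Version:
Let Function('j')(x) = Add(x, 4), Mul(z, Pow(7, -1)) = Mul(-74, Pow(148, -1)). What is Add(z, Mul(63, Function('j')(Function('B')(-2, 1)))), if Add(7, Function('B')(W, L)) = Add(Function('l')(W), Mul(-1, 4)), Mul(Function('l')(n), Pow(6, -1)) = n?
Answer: Rational(-2401, 2) ≈ -1200.5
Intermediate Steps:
Function('l')(n) = Mul(6, n)
Function('B')(W, L) = Add(-11, Mul(6, W)) (Function('B')(W, L) = Add(-7, Add(Mul(6, W), Mul(-1, 4))) = Add(-7, Add(Mul(6, W), -4)) = Add(-7, Add(-4, Mul(6, W))) = Add(-11, Mul(6, W)))
z = Rational(-7, 2) (z = Mul(7, Mul(-74, Pow(148, -1))) = Mul(7, Mul(-74, Rational(1, 148))) = Mul(7, Rational(-1, 2)) = Rational(-7, 2) ≈ -3.5000)
Function('j')(x) = Add(4, x)
Add(z, Mul(63, Function('j')(Function('B')(-2, 1)))) = Add(Rational(-7, 2), Mul(63, Add(4, Add(-11, Mul(6, -2))))) = Add(Rational(-7, 2), Mul(63, Add(4, Add(-11, -12)))) = Add(Rational(-7, 2), Mul(63, Add(4, -23))) = Add(Rational(-7, 2), Mul(63, -19)) = Add(Rational(-7, 2), -1197) = Rational(-2401, 2)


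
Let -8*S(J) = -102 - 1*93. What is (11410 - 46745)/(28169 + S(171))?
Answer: -282680/225547 ≈ -1.2533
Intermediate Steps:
S(J) = 195/8 (S(J) = -(-102 - 1*93)/8 = -(-102 - 93)/8 = -⅛*(-195) = 195/8)
(11410 - 46745)/(28169 + S(171)) = (11410 - 46745)/(28169 + 195/8) = -35335/225547/8 = -35335*8/225547 = -282680/225547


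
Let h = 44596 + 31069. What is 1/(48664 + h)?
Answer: 1/124329 ≈ 8.0432e-6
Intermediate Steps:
h = 75665
1/(48664 + h) = 1/(48664 + 75665) = 1/124329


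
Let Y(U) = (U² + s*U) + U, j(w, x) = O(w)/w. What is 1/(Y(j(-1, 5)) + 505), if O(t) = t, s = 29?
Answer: 1/536 ≈ 0.0018657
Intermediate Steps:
j(w, x) = 1 (j(w, x) = w/w = 1)
Y(U) = U² + 30*U (Y(U) = (U² + 29*U) + U = U² + 30*U)
1/(Y(j(-1, 5)) + 505) = 1/(1*(30 + 1) + 505) = 1/(1*31 + 505) = 1/(31 + 505) = 1/536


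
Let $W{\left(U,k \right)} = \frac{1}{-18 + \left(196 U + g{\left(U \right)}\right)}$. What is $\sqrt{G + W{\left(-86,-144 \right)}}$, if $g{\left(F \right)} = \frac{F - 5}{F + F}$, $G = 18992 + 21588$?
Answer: $\frac{2 \sqrt{505627976091706}}{223249} \approx 201.44$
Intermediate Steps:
$G = 40580$
$g{\left(F \right)} = \frac{-5 + F}{2 F}$
$W{\left(U,k \right)} = \frac{1}{-18 + 196 U + \frac{-5 + U}{2 U}}$ ($W{\left(U,k \right)} = \frac{1}{-18 + \left(196 U + \frac{-5 + U}{2 U}\right)} = \frac{1}{-18 + 196 U + \frac{-5 + U}{2 U}}$)
$\sqrt{G + W{\left(-86,-144 \right)}} = \sqrt{40580 + 2 \left(-86\right) \frac{1}{-5 - -3010 + 392 \left(-86\right)^{2}}} = \sqrt{40580 + 2 \left(-86\right) \frac{1}{-5 + 3010 + 392 \cdot 7396}} = \sqrt{40580 + 2 \left(-86\right) \frac{1}{-5 + 3010 + 2899232}} = \sqrt{40580 + 2 \left(-86\right) \frac{1}{2902237}} = \sqrt{40580 - \frac{172}{2902237}} = \sqrt{\frac{117772777288}{2902237}} = \frac{2 \sqrt{505627976091706}}{223249}$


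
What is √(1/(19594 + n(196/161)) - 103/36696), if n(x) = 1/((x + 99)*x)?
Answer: I*√1483648891943736991408122/23202831058572 ≈ 0.052496*I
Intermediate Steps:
n(x) = 1/(x*(99 + x)) (n(x) = 1/((99 + x)*x) = 1/(x*(99 + x)))
√(1/(19594 + n(196/161)) - 103/36696) = √(1/(19594 + 1/(((196/161))*(99 + 196/161))) - 103/36696) = √(1/(19594 + 1/(((196*(1/161)))*(99 + 196*(1/161)))) - 103*1/36696) = √(1/(19594 + 1/((28/23)*(99 + 28/23))) - 103/36696) = √(1/(19594 + 23/(28*(2305/23))) - 103/36696) = √(1/(19594 + (23/28)*(23/2305)) - 103/36696) = √(1/(19594 + 529/64540) - 103/36696) = √(1/(1264597289/64540) - 103/36696) = √(64540/1264597289 - 103/36696) = √(-127885160927/46405662117144) = I*√1483648891943736991408122/23202831058572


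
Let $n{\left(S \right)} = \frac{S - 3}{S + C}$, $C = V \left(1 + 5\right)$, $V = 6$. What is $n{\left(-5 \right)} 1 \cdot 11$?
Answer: $- \frac{88}{31} \approx -2.8387$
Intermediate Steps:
$C = 36$ ($C = 6 \left(1 + 5\right) = 6 \cdot 6 = 36$)
$n{\left(S \right)} = \frac{-3 + S}{36 + S}$ ($n{\left(S \right)} = \frac{S - 3}{S + 36} = \frac{-3 + S}{36 + S}$)
$n{\left(-5 \right)} 1 \cdot 11 = \frac{-3 - 5}{36 - 5} \cdot 1 \cdot 11 = \frac{1}{31} \left(-8\right) 1 \cdot 11 = \left(- \frac{8}{31}\right) 1 \cdot 11 = \left(- \frac{8}{31}\right) 11 = - \frac{88}{31}$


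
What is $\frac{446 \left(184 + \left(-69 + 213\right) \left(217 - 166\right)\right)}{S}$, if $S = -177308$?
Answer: $- \frac{839372}{44327} \approx -18.936$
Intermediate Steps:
$\frac{446 \left(184 + \left(-69 + 213\right) \left(217 - 166\right)\right)}{S} = \frac{446 \left(184 + \left(-69 + 213\right) \left(217 - 166\right)\right)}{-177308} = 446 \left(184 + 144 \cdot 51\right) \left(- \frac{1}{177308}\right) = 446 \left(184 + 7344\right) \left(- \frac{1}{177308}\right) = 446 \cdot 7528 \left(- \frac{1}{177308}\right) = 3357488 \left(- \frac{1}{177308}\right) = - \frac{839372}{44327}$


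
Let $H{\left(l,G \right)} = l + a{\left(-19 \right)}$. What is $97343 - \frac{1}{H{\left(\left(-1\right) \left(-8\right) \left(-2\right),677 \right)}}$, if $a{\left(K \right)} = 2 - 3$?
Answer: $\frac{1654832}{17} \approx 97343.0$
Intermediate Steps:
$a{\left(K \right)} = -1$
$H{\left(l,G \right)} = -1 + l$ ($H{\left(l,G \right)} = l - 1 = -1 + l$)
$97343 - \frac{1}{H{\left(\left(-1\right) \left(-8\right) \left(-2\right),677 \right)}} = 97343 - \frac{1}{-1 + \left(-1\right) \left(-8\right) \left(-2\right)} = 97343 - \frac{1}{-1 + 8 \left(-2\right)} = 97343 - \frac{1}{-1 - 16} = 97343 - \frac{1}{-17} = 97343 - - \frac{1}{17} = 97343 + \frac{1}{17} = \frac{1654832}{17}$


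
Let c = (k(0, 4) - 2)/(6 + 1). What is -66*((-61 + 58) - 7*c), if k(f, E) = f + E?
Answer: 330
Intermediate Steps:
k(f, E) = E + f
c = 2/7 (c = ((4 + 0) - 2)/(6 + 1) = (4 - 2)/7 = 2*(1/7) = 2/7 ≈ 0.28571)
-66*((-61 + 58) - 7*c) = -66*((-61 + 58) - 7*2/7) = -66*(-3 - 2) = -66*(-5) = 330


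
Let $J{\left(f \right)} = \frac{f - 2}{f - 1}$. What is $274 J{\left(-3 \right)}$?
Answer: $\frac{685}{2} \approx 342.5$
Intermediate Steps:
$J{\left(f \right)} = \frac{-2 + f}{-1 + f}$
$274 J{\left(-3 \right)} = 274 \frac{-2 - 3}{-1 - 3} = 274 \frac{1}{-4} \left(-5\right) = 274 \left(\left(- \frac{1}{4}\right) \left(-5\right)\right) = 274 \cdot \frac{5}{4} = \frac{685}{2}$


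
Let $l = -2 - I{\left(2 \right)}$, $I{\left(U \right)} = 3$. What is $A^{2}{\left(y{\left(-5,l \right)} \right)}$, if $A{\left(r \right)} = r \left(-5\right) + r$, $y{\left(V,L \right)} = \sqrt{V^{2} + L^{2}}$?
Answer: $800$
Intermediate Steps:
$l = -5$ ($l = -2 - 3 = -5$)
$y{\left(V,L \right)} = \sqrt{L^{2} + V^{2}}$
$A{\left(r \right)} = - 4 r$ ($A{\left(r \right)} = - 5 r + r = - 4 r$)
$A^{2}{\left(y{\left(-5,l \right)} \right)} = \left(- 4 \sqrt{\left(-5\right)^{2} + \left(-5\right)^{2}}\right)^{2} = \left(- 4 \sqrt{25 + 25}\right)^{2} = \left(- 4 \sqrt{50}\right)^{2} = \left(- 4 \cdot 5 \sqrt{2}\right)^{2} = \left(- 20 \sqrt{2}\right)^{2} = 800$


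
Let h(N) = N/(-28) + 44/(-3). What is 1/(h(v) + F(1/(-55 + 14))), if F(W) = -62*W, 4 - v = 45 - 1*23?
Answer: -1722/21545 ≈ -0.079926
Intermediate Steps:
v = -18 (v = 4 - (45 - 1*23) = 4 - (45 - 23) = 4 - 1*22 = 4 - 22 = -18)
h(N) = -44/3 - N/28 (h(N) = N*(-1/28) + 44*(-⅓) = -N/28 - 44/3 = -44/3 - N/28)
1/(h(v) + F(1/(-55 + 14))) = 1/((-44/3 - 1/28*(-18)) - 62/(-55 + 14)) = 1/((-44/3 + 9/14) - 62/(-41)) = 1/(-589/42 - 62*(-1/41)) = 1/(-589/42 + 62/41) = 1/(-21545/1722) = -1722/21545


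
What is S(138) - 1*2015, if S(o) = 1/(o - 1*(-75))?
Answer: -429194/213 ≈ -2015.0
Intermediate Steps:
S(o) = 1/(75 + o) (S(o) = 1/(o + 75) = 1/(75 + o))
S(138) - 1*2015 = 1/(75 + 138) - 1*2015 = 1/213 - 2015 = -429194/213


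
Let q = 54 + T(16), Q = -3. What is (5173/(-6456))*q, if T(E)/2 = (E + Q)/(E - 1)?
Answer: -1081157/24210 ≈ -44.657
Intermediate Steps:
T(E) = 2*(-3 + E)/(-1 + E) (T(E) = 2*((E - 3)/(E - 1)) = 2*((-3 + E)/(-1 + E)) = 2*(-3 + E)/(-1 + E))
q = 836/15 (q = 54 + 2*(-3 + 16)/(-1 + 16) = 54 + 2*13/15 = 54 + 2*(1/15)*13 = 54 + 26/15 = 836/15 ≈ 55.733)
(5173/(-6456))*q = (5173/(-6456))*(836/15) = (5173*(-1/6456))*(836/15) = -5173/6456*836/15 = -1081157/24210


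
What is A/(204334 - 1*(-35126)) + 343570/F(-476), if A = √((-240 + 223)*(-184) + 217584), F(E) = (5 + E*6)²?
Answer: 343570/8128201 + √55178/119730 ≈ 0.044231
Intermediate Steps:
F(E) = (5 + 6*E)²
A = 2*√55178 (A = √(-17*(-184) + 217584) = √(3128 + 217584) = √220712 = 2*√55178 ≈ 469.80)
A/(204334 - 1*(-35126)) + 343570/F(-476) = (2*√55178)/(204334 - 1*(-35126)) + 343570/((5 + 6*(-476))²) = (2*√55178)/(204334 + 35126) + 343570/((5 - 2856)²) = (2*√55178)/239460 + 343570/((-2851)²) = (2*√55178)*(1/239460) + 343570/8128201 = √55178/119730 + 343570*(1/8128201) = √55178/119730 + 343570/8128201 = 343570/8128201 + √55178/119730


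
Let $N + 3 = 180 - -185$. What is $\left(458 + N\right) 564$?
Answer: $462480$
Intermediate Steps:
$N = 362$ ($N = -3 + \left(180 - -185\right) = -3 + \left(180 + 185\right) = -3 + 365 = 362$)
$\left(458 + N\right) 564 = \left(458 + 362\right) 564 = 820 \cdot 564 = 462480$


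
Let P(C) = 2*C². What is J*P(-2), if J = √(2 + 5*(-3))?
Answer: 8*I*√13 ≈ 28.844*I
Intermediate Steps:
J = I*√13 (J = √(2 - 15) = √(-13) = I*√13 ≈ 3.6056*I)
J*P(-2) = (I*√13)*(2*(-2)²) = (I*√13)*(2*4) = (I*√13)*8 = 8*I*√13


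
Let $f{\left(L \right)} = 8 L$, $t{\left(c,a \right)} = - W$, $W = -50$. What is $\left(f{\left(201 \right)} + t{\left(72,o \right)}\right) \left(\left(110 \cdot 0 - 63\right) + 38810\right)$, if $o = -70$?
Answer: $64242526$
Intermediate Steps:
$t{\left(c,a \right)} = 50$ ($t{\left(c,a \right)} = \left(-1\right) \left(-50\right) = 50$)
$\left(f{\left(201 \right)} + t{\left(72,o \right)}\right) \left(\left(110 \cdot 0 - 63\right) + 38810\right) = \left(8 \cdot 201 + 50\right) \left(\left(110 \cdot 0 - 63\right) + 38810\right) = \left(1608 + 50\right) \left(\left(0 - 63\right) + 38810\right) = 1658 \left(-63 + 38810\right) = 1658 \cdot 38747 = 64242526$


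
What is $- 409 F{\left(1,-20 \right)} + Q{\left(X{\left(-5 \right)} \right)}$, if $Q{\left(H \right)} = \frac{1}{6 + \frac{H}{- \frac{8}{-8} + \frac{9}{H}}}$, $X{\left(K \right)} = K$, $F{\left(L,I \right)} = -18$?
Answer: $\frac{360742}{49} \approx 7362.1$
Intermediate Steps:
$Q{\left(H \right)} = \frac{1}{6 + \frac{H}{1 + \frac{9}{H}}}$ ($Q{\left(H \right)} = \frac{1}{6 + \frac{H}{\left(-8\right) \left(- \frac{1}{8}\right) + \frac{9}{H}}} = \frac{1}{6 + \frac{H}{1 + \frac{9}{H}}}$)
$- 409 F{\left(1,-20 \right)} + Q{\left(X{\left(-5 \right)} \right)} = \left(-409\right) \left(-18\right) + \frac{9 - 5}{54 + \left(-5\right)^{2} + 6 \left(-5\right)} = 7362 + \frac{1}{54 + 25 - 30} \cdot 4 = 7362 + \frac{1}{49} \cdot 4 = 7362 + \frac{4}{49} = \frac{360742}{49}$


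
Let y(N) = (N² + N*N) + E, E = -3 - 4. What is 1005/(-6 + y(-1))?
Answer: -1005/11 ≈ -91.364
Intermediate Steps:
E = -7
y(N) = -7 + 2*N² (y(N) = (N² + N*N) - 7 = (N² + N²) - 7 = 2*N² - 7 = -7 + 2*N²)
1005/(-6 + y(-1)) = 1005/(-6 + (-7 + 2*(-1)²)) = 1005/(-6 + (-7 + 2*1)) = 1005/(-6 + (-7 + 2)) = 1005/(-6 - 5) = 1005/(-11) = 1005*(-1/11) = -1005/11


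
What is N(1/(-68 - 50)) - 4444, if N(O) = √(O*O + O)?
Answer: -4444 + 3*I*√13/118 ≈ -4444.0 + 0.091667*I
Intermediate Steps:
N(O) = √(O + O²) (N(O) = √(O² + O) = √(O + O²))
N(1/(-68 - 50)) - 4444 = √((1 + 1/(-68 - 50))/(-68 - 50)) - 4444 = √((1 + 1/(-118))/(-118)) - 4444 = √(-(1 - 1/118)/118) - 4444 = √(-1/118*117/118) - 4444 = √(-117/13924) - 4444 = 3*I*√13/118 - 4444 = -4444 + 3*I*√13/118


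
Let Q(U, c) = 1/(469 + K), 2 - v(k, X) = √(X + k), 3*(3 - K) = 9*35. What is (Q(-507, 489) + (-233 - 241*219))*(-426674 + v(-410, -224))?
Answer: 8301075708816/367 + 19455403*I*√634/367 ≈ 2.2619e+10 + 1.3348e+6*I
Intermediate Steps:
K = -102 (K = 3 - 3*35 = 3 - ⅓*315 = 3 - 105 = -102)
v(k, X) = 2 - √(X + k)
Q(U, c) = 1/367 (Q(U, c) = 1/(469 - 102) = 1/367)
(Q(-507, 489) + (-233 - 241*219))*(-426674 + v(-410, -224)) = (1/367 + (-233 - 241*219))*(-426674 + (2 - √(-224 - 410))) = (1/367 + (-233 - 52779))*(-426674 + (2 - √(-634))) = (1/367 - 53012)*(-426674 + (2 - I*√634)) = -19455403*(-426674 + (2 - I*√634))/367 = -19455403*(-426672 - I*√634)/367 = 8301075708816/367 + 19455403*I*√634/367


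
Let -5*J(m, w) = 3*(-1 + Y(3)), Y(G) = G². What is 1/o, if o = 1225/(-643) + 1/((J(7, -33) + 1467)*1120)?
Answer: -1053017952/2006137757 ≈ -0.52490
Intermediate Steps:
J(m, w) = -24/5 (J(m, w) = -3*(-1 + 3²)/5 = -3*(-1 + 9)/5 = -3*8/5 = -⅕*24 = -24/5)
o = -2006137757/1053017952 (o = 1225/(-643) + 1/((-24/5 + 1467)*1120) = 1225*(-1/643) + (1/1120)/(7311/5) = -1225/643 + (5/7311)*(1/1120) = -1225/643 + 1/1637664 = -2006137757/1053017952 ≈ -1.9051)
1/o = 1/(-2006137757/1053017952) = -1053017952/2006137757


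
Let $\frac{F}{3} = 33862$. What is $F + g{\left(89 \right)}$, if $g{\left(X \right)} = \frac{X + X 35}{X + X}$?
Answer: $101604$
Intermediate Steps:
$F = 101586$ ($F = 3 \cdot 33862 = 101586$)
$g{\left(X \right)} = 18$ ($g{\left(X \right)} = \frac{X + 35 X}{2 X} = 36 X \frac{1}{2 X} = 18$)
$F + g{\left(89 \right)} = 101586 + 18 = 101604$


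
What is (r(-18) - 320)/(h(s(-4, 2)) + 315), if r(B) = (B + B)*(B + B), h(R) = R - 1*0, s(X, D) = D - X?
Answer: 976/321 ≈ 3.0405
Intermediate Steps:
h(R) = R (h(R) = R + 0 = R)
r(B) = 4*B² (r(B) = (2*B)*(2*B) = 4*B²)
(r(-18) - 320)/(h(s(-4, 2)) + 315) = (4*(-18)² - 320)/((2 - 1*(-4)) + 315) = (4*324 - 320)/((2 + 4) + 315) = (1296 - 320)/(6 + 315) = 976/321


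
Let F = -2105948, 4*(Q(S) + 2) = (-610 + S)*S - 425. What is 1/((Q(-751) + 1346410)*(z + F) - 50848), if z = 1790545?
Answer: -2/1010443761273 ≈ -1.9793e-12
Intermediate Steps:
Q(S) = -433/4 + S*(-610 + S)/4 (Q(S) = -2 + ((-610 + S)*S - 425)/4 = -2 + (S*(-610 + S) - 425)/4 = -2 + (-425 + S*(-610 + S))/4 = -2 + (-425/4 + S*(-610 + S)/4) = -433/4 + S*(-610 + S)/4)
1/((Q(-751) + 1346410)*(z + F) - 50848) = 1/(((-433/4 - 305/2*(-751) + (¼)*(-751)²) + 1346410)*(1790545 - 2105948) - 50848) = 1/(((-433/4 + 229055/2 + (¼)*564001) + 1346410)*(-315403) - 50848) = 1/(((-433/4 + 229055/2 + 564001/4) + 1346410)*(-315403) - 50848) = 1/((510839/2 + 1346410)*(-315403) - 50848) = 1/((3203659/2)*(-315403) - 50848) = 1/(-1010443659577/2 - 50848) = 1/(-1010443761273/2) = -2/1010443761273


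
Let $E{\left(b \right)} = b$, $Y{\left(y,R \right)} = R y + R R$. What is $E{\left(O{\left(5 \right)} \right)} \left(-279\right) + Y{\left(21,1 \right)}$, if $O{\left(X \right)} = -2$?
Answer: $580$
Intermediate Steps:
$Y{\left(y,R \right)} = R^{2} + R y$ ($Y{\left(y,R \right)} = R y + R^{2} = R^{2} + R y$)
$E{\left(O{\left(5 \right)} \right)} \left(-279\right) + Y{\left(21,1 \right)} = \left(-2\right) \left(-279\right) + 1 \left(1 + 21\right) = 558 + 1 \cdot 22 = 558 + 22 = 580$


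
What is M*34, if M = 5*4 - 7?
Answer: 442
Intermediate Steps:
M = 13 (M = 20 - 7 = 13)
M*34 = 13*34 = 442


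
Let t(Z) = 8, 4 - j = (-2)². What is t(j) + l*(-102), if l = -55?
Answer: 5618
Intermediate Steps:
j = 0 (j = 4 - 1*(-2)² = 4 - 1*4 = 4 - 4 = 0)
t(j) + l*(-102) = 8 - 55*(-102) = 8 + 5610 = 5618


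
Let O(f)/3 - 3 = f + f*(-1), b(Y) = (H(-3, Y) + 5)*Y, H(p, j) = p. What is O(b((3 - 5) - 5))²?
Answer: 81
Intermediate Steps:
b(Y) = 2*Y (b(Y) = (-3 + 5)*Y = 2*Y)
O(f) = 9 (O(f) = 9 + 3*(f + f*(-1)) = 9 + 3*(f - f) = 9 + 3*0 = 9 + 0 = 9)
O(b((3 - 5) - 5))² = 9² = 81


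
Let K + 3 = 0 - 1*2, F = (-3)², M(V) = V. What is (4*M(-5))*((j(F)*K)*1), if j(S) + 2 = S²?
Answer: 7900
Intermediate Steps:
F = 9
K = -5 (K = -3 + (0 - 1*2) = -3 + (0 - 2) = -3 - 2 = -5)
j(S) = -2 + S²
(4*M(-5))*((j(F)*K)*1) = (4*(-5))*(((-2 + 9²)*(-5))*1) = -20*(-2 + 81)*(-5) = -20*79*(-5) = -(-7900) = -20*(-395) = 7900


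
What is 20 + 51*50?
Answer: 2570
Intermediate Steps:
20 + 51*50 = 20 + 2550 = 2570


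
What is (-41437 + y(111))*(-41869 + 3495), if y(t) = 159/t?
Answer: 58831793384/37 ≈ 1.5900e+9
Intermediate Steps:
(-41437 + y(111))*(-41869 + 3495) = (-41437 + 159/111)*(-41869 + 3495) = (-41437 + 159*(1/111))*(-38374) = (-41437 + 53/37)*(-38374) = -1533116/37*(-38374) = 58831793384/37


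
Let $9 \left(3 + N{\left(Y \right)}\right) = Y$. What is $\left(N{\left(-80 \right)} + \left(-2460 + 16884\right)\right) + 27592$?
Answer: $\frac{378037}{9} \approx 42004.0$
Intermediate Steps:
$N{\left(Y \right)} = -3 + \frac{Y}{9}$
$\left(N{\left(-80 \right)} + \left(-2460 + 16884\right)\right) + 27592 = \left(\left(-3 + \frac{1}{9} \left(-80\right)\right) + \left(-2460 + 16884\right)\right) + 27592 = \left(\left(-3 - \frac{80}{9}\right) + 14424\right) + 27592 = \left(- \frac{107}{9} + 14424\right) + 27592 = \frac{129709}{9} + 27592 = \frac{378037}{9}$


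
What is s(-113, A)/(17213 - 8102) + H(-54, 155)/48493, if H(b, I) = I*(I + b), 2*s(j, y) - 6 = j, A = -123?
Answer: 280076659/883639446 ≈ 0.31696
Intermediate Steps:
s(j, y) = 3 + j/2
s(-113, A)/(17213 - 8102) + H(-54, 155)/48493 = (3 + (½)*(-113))/(17213 - 8102) + (155*(155 - 54))/48493 = (3 - 113/2)/9111 + (155*101)*(1/48493) = -107/2*1/9111 + 15655*(1/48493) = -107/18222 + 15655/48493 = 280076659/883639446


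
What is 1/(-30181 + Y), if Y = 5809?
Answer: -1/24372 ≈ -4.1031e-5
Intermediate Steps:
1/(-30181 + Y) = 1/(-30181 + 5809) = 1/(-24372) = -1/24372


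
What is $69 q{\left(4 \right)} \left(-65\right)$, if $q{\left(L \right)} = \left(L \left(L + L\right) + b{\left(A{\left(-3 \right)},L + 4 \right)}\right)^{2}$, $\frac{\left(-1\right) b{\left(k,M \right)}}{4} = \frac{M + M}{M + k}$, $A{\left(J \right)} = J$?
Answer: $- \frac{8266752}{5} \approx -1.6534 \cdot 10^{6}$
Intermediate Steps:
$b{\left(k,M \right)} = - \frac{8 M}{M + k}$ ($b{\left(k,M \right)} = - 4 \frac{M + M}{M + k} = - 4 \frac{2 M}{M + k} = - \frac{8 M}{M + k}$)
$q{\left(L \right)} = \left(2 L^{2} - \frac{8 \left(4 + L\right)}{1 + L}\right)^{2}$ ($q{\left(L \right)} = \left(L \left(L + L\right) - \frac{8 \left(L + 4\right)}{\left(L + 4\right) - 3}\right)^{2} = \left(L 2 L - \frac{8 \left(4 + L\right)}{\left(4 + L\right) - 3}\right)^{2} = \left(2 L^{2} - \frac{8 \left(4 + L\right)}{1 + L}\right)^{2}$)
$69 q{\left(4 \right)} \left(-65\right) = 69 \frac{4 \left(-16 - 16 + 4^{2} \left(1 + 4\right)\right)^{2}}{\left(1 + 4\right)^{2}} \left(-65\right) = 69 \frac{4 \left(-16 - 16 + 16 \cdot 5\right)^{2}}{25} \left(-65\right) = 69 \cdot 4 \cdot \frac{1}{25} \left(-16 - 16 + 80\right)^{2} \left(-65\right) = 69 \cdot 4 \cdot \frac{1}{25} \cdot 48^{2} \left(-65\right) = 69 \cdot 4 \cdot \frac{1}{25} \cdot 2304 \left(-65\right) = 69 \cdot \frac{9216}{25} \left(-65\right) = \frac{635904}{25} \left(-65\right) = - \frac{8266752}{5}$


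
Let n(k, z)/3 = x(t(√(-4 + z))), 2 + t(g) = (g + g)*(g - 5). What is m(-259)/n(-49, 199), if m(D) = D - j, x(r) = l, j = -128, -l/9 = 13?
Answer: 131/351 ≈ 0.37322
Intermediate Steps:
l = -117 (l = -9*13 = -117)
t(g) = -2 + 2*g*(-5 + g) (t(g) = -2 + (g + g)*(g - 5) = -2 + (2*g)*(-5 + g) = -2 + 2*g*(-5 + g))
x(r) = -117
n(k, z) = -351 (n(k, z) = 3*(-117) = -351)
m(D) = 128 + D (m(D) = D - 1*(-128) = D + 128 = 128 + D)
m(-259)/n(-49, 199) = (128 - 259)/(-351) = -131*(-1/351) = 131/351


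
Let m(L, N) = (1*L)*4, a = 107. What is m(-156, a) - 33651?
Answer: -34275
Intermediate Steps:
m(L, N) = 4*L (m(L, N) = L*4 = 4*L)
m(-156, a) - 33651 = 4*(-156) - 33651 = -624 - 33651 = -34275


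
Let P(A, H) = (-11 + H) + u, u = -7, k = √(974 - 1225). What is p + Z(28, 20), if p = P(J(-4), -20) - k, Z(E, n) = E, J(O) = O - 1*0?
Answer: -10 - I*√251 ≈ -10.0 - 15.843*I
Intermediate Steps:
k = I*√251 (k = √(-251) = I*√251 ≈ 15.843*I)
J(O) = O (J(O) = O + 0 = O)
P(A, H) = -18 + H (P(A, H) = (-11 + H) - 7 = -18 + H)
p = -38 - I*√251 (p = (-18 - 20) - I*√251 = -38 - I*√251 ≈ -38.0 - 15.843*I)
p + Z(28, 20) = (-38 - I*√251) + 28 = -10 - I*√251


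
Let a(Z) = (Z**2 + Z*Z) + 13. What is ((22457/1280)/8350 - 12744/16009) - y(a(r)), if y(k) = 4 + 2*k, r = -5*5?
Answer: -433029454117887/171104192000 ≈ -2530.8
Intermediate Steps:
r = -25
a(Z) = 13 + 2*Z**2 (a(Z) = (Z**2 + Z**2) + 13 = 2*Z**2 + 13 = 13 + 2*Z**2)
((22457/1280)/8350 - 12744/16009) - y(a(r)) = ((22457/1280)/8350 - 12744/16009) - (4 + 2*(13 + 2*(-25)**2)) = ((22457*(1/1280))*(1/8350) - 12744*1/16009) - (4 + 2*(13 + 2*625)) = ((22457/1280)*(1/8350) - 12744/16009) - (4 + 2*(13 + 1250)) = (22457/10688000 - 12744/16009) - (4 + 2*1263) = -135848357887/171104192000 - (4 + 2526) = -135848357887/171104192000 - 1*2530 = -135848357887/171104192000 - 2530 = -433029454117887/171104192000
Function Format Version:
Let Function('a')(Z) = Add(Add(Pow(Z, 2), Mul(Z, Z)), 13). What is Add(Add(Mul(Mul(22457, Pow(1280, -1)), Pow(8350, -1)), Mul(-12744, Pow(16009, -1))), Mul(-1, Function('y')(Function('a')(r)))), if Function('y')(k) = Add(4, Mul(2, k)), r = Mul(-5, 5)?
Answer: Rational(-433029454117887, 171104192000) ≈ -2530.8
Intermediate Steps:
r = -25
Function('a')(Z) = Add(13, Mul(2, Pow(Z, 2))) (Function('a')(Z) = Add(Add(Pow(Z, 2), Pow(Z, 2)), 13) = Add(Mul(2, Pow(Z, 2)), 13) = Add(13, Mul(2, Pow(Z, 2))))
Add(Add(Mul(Mul(22457, Pow(1280, -1)), Pow(8350, -1)), Mul(-12744, Pow(16009, -1))), Mul(-1, Function('y')(Function('a')(r)))) = Add(Add(Mul(Mul(22457, Pow(1280, -1)), Pow(8350, -1)), Mul(-12744, Pow(16009, -1))), Mul(-1, Add(4, Mul(2, Add(13, Mul(2, Pow(-25, 2))))))) = Add(Add(Mul(Mul(22457, Rational(1, 1280)), Rational(1, 8350)), Mul(-12744, Rational(1, 16009))), Mul(-1, Add(4, Mul(2, Add(13, Mul(2, 625)))))) = Add(Add(Mul(Rational(22457, 1280), Rational(1, 8350)), Rational(-12744, 16009)), Mul(-1, Add(4, Mul(2, Add(13, 1250))))) = Add(Add(Rational(22457, 10688000), Rational(-12744, 16009)), Mul(-1, Add(4, Mul(2, 1263)))) = Add(Rational(-135848357887, 171104192000), Mul(-1, Add(4, 2526))) = Add(Rational(-135848357887, 171104192000), Mul(-1, 2530)) = Add(Rational(-135848357887, 171104192000), -2530) = Rational(-433029454117887, 171104192000)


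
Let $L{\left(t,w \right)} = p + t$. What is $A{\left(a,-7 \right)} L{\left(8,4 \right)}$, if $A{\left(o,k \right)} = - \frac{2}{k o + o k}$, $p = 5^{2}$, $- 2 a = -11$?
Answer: $\frac{6}{7} \approx 0.85714$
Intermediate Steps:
$a = \frac{11}{2}$ ($a = \left(- \frac{1}{2}\right) \left(-11\right) = \frac{11}{2} \approx 5.5$)
$p = 25$
$L{\left(t,w \right)} = 25 + t$
$A{\left(o,k \right)} = - \frac{1}{k o}$ ($A{\left(o,k \right)} = - \frac{2}{k o + k o} = - \frac{2}{2 k o} = - 2 \frac{1}{2 k o} = - \frac{1}{k o}$)
$A{\left(a,-7 \right)} L{\left(8,4 \right)} = - \frac{1}{\left(-7\right) \frac{11}{2}} \left(25 + 8\right) = \left(-1\right) \left(- \frac{1}{7}\right) \frac{2}{11} \cdot 33 = \frac{2}{77} \cdot 33 = \frac{6}{7}$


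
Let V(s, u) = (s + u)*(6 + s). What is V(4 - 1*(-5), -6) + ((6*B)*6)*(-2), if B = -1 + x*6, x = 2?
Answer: -747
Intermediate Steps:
V(s, u) = (6 + s)*(s + u)
B = 11 (B = -1 + 2*6 = -1 + 12 = 11)
V(4 - 1*(-5), -6) + ((6*B)*6)*(-2) = ((4 - 1*(-5))² + 6*(4 - 1*(-5)) + 6*(-6) + (4 - 1*(-5))*(-6)) + ((6*11)*6)*(-2) = ((4 + 5)² + 6*(4 + 5) - 36 + (4 + 5)*(-6)) + (66*6)*(-2) = (9² + 6*9 - 36 + 9*(-6)) + 396*(-2) = (81 + 54 - 36 - 54) - 792 = 45 - 792 = -747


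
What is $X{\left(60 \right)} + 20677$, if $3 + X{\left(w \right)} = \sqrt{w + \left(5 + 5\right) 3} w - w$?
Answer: $20614 + 180 \sqrt{10} \approx 21183.0$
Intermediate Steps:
$X{\left(w \right)} = -3 - w + w \sqrt{30 + w}$ ($X{\left(w \right)} = -3 + \left(\sqrt{w + \left(5 + 5\right) 3} w - w\right) = -3 + \left(\sqrt{w + 10 \cdot 3} w - w\right) = -3 + \left(\sqrt{w + 30} w - w\right) = -3 + \left(\sqrt{30 + w} w - w\right) = -3 + \left(w \sqrt{30 + w} - w\right) = -3 + \left(- w + w \sqrt{30 + w}\right) = -3 - w + w \sqrt{30 + w}$)
$X{\left(60 \right)} + 20677 = \left(-3 - 60 + 60 \sqrt{30 + 60}\right) + 20677 = \left(-3 - 60 + 60 \sqrt{90}\right) + 20677 = \left(-3 - 60 + 60 \cdot 3 \sqrt{10}\right) + 20677 = \left(-3 - 60 + 180 \sqrt{10}\right) + 20677 = \left(-63 + 180 \sqrt{10}\right) + 20677 = 20614 + 180 \sqrt{10}$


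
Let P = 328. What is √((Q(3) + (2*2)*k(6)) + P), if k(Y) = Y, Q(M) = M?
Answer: √355 ≈ 18.841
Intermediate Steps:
√((Q(3) + (2*2)*k(6)) + P) = √((3 + (2*2)*6) + 328) = √((3 + 4*6) + 328) = √((3 + 24) + 328) = √(27 + 328) = √355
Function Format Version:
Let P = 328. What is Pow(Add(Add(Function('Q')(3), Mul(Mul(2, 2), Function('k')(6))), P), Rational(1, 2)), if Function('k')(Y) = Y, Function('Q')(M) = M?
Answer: Pow(355, Rational(1, 2)) ≈ 18.841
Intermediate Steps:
Pow(Add(Add(Function('Q')(3), Mul(Mul(2, 2), Function('k')(6))), P), Rational(1, 2)) = Pow(Add(Add(3, Mul(Mul(2, 2), 6)), 328), Rational(1, 2)) = Pow(Add(Add(3, Mul(4, 6)), 328), Rational(1, 2)) = Pow(Add(Add(3, 24), 328), Rational(1, 2)) = Pow(Add(27, 328), Rational(1, 2)) = Pow(355, Rational(1, 2))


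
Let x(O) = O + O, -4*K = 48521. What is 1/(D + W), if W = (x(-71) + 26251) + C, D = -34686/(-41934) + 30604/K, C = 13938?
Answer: 339113269/13579894018120 ≈ 2.4972e-5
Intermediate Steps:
K = -48521/4 (K = -¼*48521 = -48521/4 ≈ -12130.)
x(O) = 2*O
D = -575065523/339113269 (D = -34686/(-41934) + 30604/(-48521/4) = -34686*(-1/41934) + 30604*(-4/48521) = 5781/6989 - 122416/48521 = -575065523/339113269 ≈ -1.6958)
W = 40047 (W = (2*(-71) + 26251) + 13938 = (-142 + 26251) + 13938 = 26109 + 13938 = 40047)
1/(D + W) = 1/(-575065523/339113269 + 40047) = 1/(13579894018120/339113269) = 339113269/13579894018120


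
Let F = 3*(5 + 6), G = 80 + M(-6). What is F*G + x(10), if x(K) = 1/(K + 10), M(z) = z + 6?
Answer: 52801/20 ≈ 2640.1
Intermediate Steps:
M(z) = 6 + z
G = 80 (G = 80 + (6 - 6) = 80 + 0 = 80)
x(K) = 1/(10 + K)
F = 33 (F = 3*11 = 33)
F*G + x(10) = 33*80 + 1/(10 + 10) = 2640 + 1/20 = 52801/20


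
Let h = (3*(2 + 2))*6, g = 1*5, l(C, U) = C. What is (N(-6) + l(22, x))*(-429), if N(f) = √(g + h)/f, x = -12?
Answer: -9438 + 143*√77/2 ≈ -8810.6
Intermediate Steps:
g = 5
h = 72 (h = (3*4)*6 = 12*6 = 72)
N(f) = √77/f (N(f) = √(5 + 72)/f = √77/f)
(N(-6) + l(22, x))*(-429) = (√77/(-6) + 22)*(-429) = (√77*(-⅙) + 22)*(-429) = (-√77/6 + 22)*(-429) = (22 - √77/6)*(-429) = -9438 + 143*√77/2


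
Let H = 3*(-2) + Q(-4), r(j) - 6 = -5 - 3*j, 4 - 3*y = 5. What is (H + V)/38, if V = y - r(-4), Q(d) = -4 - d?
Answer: -29/57 ≈ -0.50877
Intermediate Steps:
y = -⅓ (y = 4/3 - ⅓*5 = 4/3 - 5/3 = -⅓ ≈ -0.33333)
r(j) = 1 - 3*j (r(j) = 6 + (-5 - 3*j) = 1 - 3*j)
H = -6 (H = 3*(-2) + (-4 - 1*(-4)) = -6 + (-4 + 4) = -6 + 0 = -6)
V = -40/3 (V = -⅓ - (1 - 3*(-4)) = -⅓ - (1 + 12) = -⅓ - 1*13 = -⅓ - 13 = -40/3 ≈ -13.333)
(H + V)/38 = (-6 - 40/3)/38 = (1/38)*(-58/3) = -29/57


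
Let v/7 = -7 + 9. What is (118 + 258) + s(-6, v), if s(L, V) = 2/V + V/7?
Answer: 2647/7 ≈ 378.14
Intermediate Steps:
v = 14 (v = 7*(-7 + 9) = 7*2 = 14)
s(L, V) = 2/V + V/7 (s(L, V) = 2/V + V*(⅐) = 2/V + V/7)
(118 + 258) + s(-6, v) = (118 + 258) + (2/14 + (⅐)*14) = 376 + (2*(1/14) + 2) = 376 + (⅐ + 2) = 376 + 15/7 = 2647/7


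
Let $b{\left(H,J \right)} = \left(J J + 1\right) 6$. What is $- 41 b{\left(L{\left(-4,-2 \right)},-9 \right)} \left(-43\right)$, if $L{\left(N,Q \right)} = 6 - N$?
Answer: $867396$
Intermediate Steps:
$b{\left(H,J \right)} = 6 + 6 J^{2}$ ($b{\left(H,J \right)} = \left(J^{2} + 1\right) 6 = \left(1 + J^{2}\right) 6 = 6 + 6 J^{2}$)
$- 41 b{\left(L{\left(-4,-2 \right)},-9 \right)} \left(-43\right) = - 41 \left(6 + 6 \left(-9\right)^{2}\right) \left(-43\right) = - 41 \left(6 + 6 \cdot 81\right) \left(-43\right) = - 41 \left(6 + 486\right) \left(-43\right) = \left(-41\right) 492 \left(-43\right) = \left(-20172\right) \left(-43\right) = 867396$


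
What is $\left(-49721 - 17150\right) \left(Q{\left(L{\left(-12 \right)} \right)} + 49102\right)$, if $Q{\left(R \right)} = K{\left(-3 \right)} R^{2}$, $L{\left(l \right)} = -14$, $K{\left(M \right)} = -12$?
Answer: $-3126219250$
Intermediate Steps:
$Q{\left(R \right)} = - 12 R^{2}$
$\left(-49721 - 17150\right) \left(Q{\left(L{\left(-12 \right)} \right)} + 49102\right) = \left(-49721 - 17150\right) \left(- 12 \left(-14\right)^{2} + 49102\right) = - 66871 \left(\left(-12\right) 196 + 49102\right) = - 66871 \left(-2352 + 49102\right) = \left(-66871\right) 46750 = -3126219250$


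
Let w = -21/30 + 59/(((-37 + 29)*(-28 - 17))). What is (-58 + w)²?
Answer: 444071329/129600 ≈ 3426.5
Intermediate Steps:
w = -193/360 (w = -21*1/30 + 59/((-8*(-45))) = -7/10 + 59/360 = -193/360 ≈ -0.53611)
(-58 + w)² = (-58 - 193/360)² = (-21073/360)² = 444071329/129600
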